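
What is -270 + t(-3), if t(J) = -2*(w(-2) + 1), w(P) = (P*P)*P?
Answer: -256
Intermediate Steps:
w(P) = P³ (w(P) = P²*P = P³)
t(J) = 14 (t(J) = -2*((-2)³ + 1) = -2*(-8 + 1) = -2*(-7) = 14)
-270 + t(-3) = -270 + 14 = -256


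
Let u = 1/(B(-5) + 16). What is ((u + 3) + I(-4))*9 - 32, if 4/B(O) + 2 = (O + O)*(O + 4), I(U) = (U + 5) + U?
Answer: -346/11 ≈ -31.455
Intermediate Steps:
I(U) = 5 + 2*U (I(U) = (5 + U) + U = 5 + 2*U)
B(O) = 4/(-2 + 2*O*(4 + O)) (B(O) = 4/(-2 + (O + O)*(O + 4)) = 4/(-2 + (2*O)*(4 + O)) = 4/(-2 + 2*O*(4 + O)))
u = 2/33 (u = 1/(2/(-1 + (-5)**2 + 4*(-5)) + 16) = 1/(2/(-1 + 25 - 20) + 16) = 1/(2/4 + 16) = 1/(2*(1/4) + 16) = 1/(1/2 + 16) = 1/(33/2) = 2/33 ≈ 0.060606)
((u + 3) + I(-4))*9 - 32 = ((2/33 + 3) + (5 + 2*(-4)))*9 - 32 = (101/33 + (5 - 8))*9 - 32 = (101/33 - 3)*9 - 32 = (2/33)*9 - 32 = 6/11 - 32 = -346/11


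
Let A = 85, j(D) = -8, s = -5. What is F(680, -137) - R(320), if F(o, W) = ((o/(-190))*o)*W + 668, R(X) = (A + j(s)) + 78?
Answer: 6344627/19 ≈ 3.3393e+5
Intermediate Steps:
R(X) = 155 (R(X) = (85 - 8) + 78 = 77 + 78 = 155)
F(o, W) = 668 - W*o**2/190 (F(o, W) = ((o*(-1/190))*o)*W + 668 = ((-o/190)*o)*W + 668 = (-o**2/190)*W + 668 = -W*o**2/190 + 668 = 668 - W*o**2/190)
F(680, -137) - R(320) = (668 - 1/190*(-137)*680**2) - 1*155 = (668 - 1/190*(-137)*462400) - 155 = (668 + 6334880/19) - 155 = 6347572/19 - 155 = 6344627/19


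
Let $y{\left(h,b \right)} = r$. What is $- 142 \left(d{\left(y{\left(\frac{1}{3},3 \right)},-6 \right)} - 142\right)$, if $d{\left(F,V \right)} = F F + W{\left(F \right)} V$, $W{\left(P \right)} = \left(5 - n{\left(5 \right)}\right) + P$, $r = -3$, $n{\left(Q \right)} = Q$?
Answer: $16330$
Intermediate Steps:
$y{\left(h,b \right)} = -3$
$W{\left(P \right)} = P$ ($W{\left(P \right)} = \left(5 - 5\right) + P = 0 + P = P$)
$d{\left(F,V \right)} = F^{2} + F V$ ($d{\left(F,V \right)} = F F + F V = F^{2} + F V$)
$- 142 \left(d{\left(y{\left(\frac{1}{3},3 \right)},-6 \right)} - 142\right) = - 142 \left(- 3 \left(-3 - 6\right) - 142\right) = - 142 \left(\left(-3\right) \left(-9\right) - 142\right) = - 142 \left(27 - 142\right) = \left(-142\right) \left(-115\right) = 16330$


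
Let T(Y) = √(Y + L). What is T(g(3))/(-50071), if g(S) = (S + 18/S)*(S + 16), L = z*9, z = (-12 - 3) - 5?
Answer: -3*I/50071 ≈ -5.9915e-5*I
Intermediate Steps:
z = -20 (z = -15 - 5 = -20)
L = -180 (L = -20*9 = -180)
g(S) = (16 + S)*(S + 18/S) (g(S) = (S + 18/S)*(16 + S) = (16 + S)*(S + 18/S))
T(Y) = √(-180 + Y) (T(Y) = √(Y - 180) = √(-180 + Y))
T(g(3))/(-50071) = √(-180 + (18 + 3² + 16*3 + 288/3))/(-50071) = √(-180 + (18 + 9 + 48 + 288*(⅓)))*(-1/50071) = √(-180 + (18 + 9 + 48 + 96))*(-1/50071) = √(-180 + 171)*(-1/50071) = √(-9)*(-1/50071) = (3*I)*(-1/50071) = -3*I/50071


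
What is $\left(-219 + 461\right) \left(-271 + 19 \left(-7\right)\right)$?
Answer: $-97768$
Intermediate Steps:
$\left(-219 + 461\right) \left(-271 + 19 \left(-7\right)\right) = 242 \left(-271 - 133\right) = 242 \left(-404\right) = -97768$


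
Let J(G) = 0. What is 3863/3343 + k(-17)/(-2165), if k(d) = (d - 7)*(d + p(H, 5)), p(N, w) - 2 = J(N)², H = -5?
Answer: 1431983/1447519 ≈ 0.98927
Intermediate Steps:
p(N, w) = 2 (p(N, w) = 2 + 0² = 2 + 0 = 2)
k(d) = (-7 + d)*(2 + d) (k(d) = (d - 7)*(d + 2) = (-7 + d)*(2 + d))
3863/3343 + k(-17)/(-2165) = 3863/3343 + (-14 + (-17)² - 5*(-17))/(-2165) = 3863*(1/3343) + (-14 + 289 + 85)*(-1/2165) = 3863/3343 + 360*(-1/2165) = 3863/3343 - 72/433 = 1431983/1447519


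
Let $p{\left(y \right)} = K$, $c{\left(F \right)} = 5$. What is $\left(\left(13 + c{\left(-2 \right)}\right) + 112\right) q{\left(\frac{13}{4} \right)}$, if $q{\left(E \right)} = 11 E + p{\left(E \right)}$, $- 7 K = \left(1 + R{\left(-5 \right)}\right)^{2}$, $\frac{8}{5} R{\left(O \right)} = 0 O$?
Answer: $\frac{64805}{14} \approx 4628.9$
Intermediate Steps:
$R{\left(O \right)} = 0$ ($R{\left(O \right)} = \frac{5 \cdot 0 O}{8} = \frac{5}{8} \cdot 0 = 0$)
$K = - \frac{1}{7}$ ($K = - \frac{\left(1 + 0\right)^{2}}{7} = - \frac{1^{2}}{7} = \left(- \frac{1}{7}\right) 1 = - \frac{1}{7} \approx -0.14286$)
$p{\left(y \right)} = - \frac{1}{7}$
$q{\left(E \right)} = - \frac{1}{7} + 11 E$ ($q{\left(E \right)} = 11 E - \frac{1}{7} = - \frac{1}{7} + 11 E$)
$\left(\left(13 + c{\left(-2 \right)}\right) + 112\right) q{\left(\frac{13}{4} \right)} = \left(\left(13 + 5\right) + 112\right) \left(- \frac{1}{7} + 11 \cdot \frac{13}{4}\right) = \left(18 + 112\right) \left(- \frac{1}{7} + 11 \cdot 13 \cdot \frac{1}{4}\right) = 130 \left(- \frac{1}{7} + 11 \cdot \frac{13}{4}\right) = 130 \left(- \frac{1}{7} + \frac{143}{4}\right) = 130 \cdot \frac{997}{28} = \frac{64805}{14}$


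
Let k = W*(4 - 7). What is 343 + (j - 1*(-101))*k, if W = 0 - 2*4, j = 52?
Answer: 4015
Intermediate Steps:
W = -8 (W = 0 - 8 = -8)
k = 24 (k = -8*(4 - 7) = -8*(-3) = 24)
343 + (j - 1*(-101))*k = 343 + (52 - 1*(-101))*24 = 343 + (52 + 101)*24 = 343 + 153*24 = 343 + 3672 = 4015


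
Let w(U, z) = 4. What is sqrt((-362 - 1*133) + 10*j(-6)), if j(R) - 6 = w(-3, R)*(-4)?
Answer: I*sqrt(595) ≈ 24.393*I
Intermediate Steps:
j(R) = -10 (j(R) = 6 + 4*(-4) = 6 - 16 = -10)
sqrt((-362 - 1*133) + 10*j(-6)) = sqrt((-362 - 1*133) + 10*(-10)) = sqrt((-362 - 133) - 100) = sqrt(-495 - 100) = sqrt(-595) = I*sqrt(595)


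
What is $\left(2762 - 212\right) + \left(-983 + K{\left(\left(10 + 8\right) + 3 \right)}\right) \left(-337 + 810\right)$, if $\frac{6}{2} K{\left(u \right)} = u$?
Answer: $-459098$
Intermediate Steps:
$K{\left(u \right)} = \frac{u}{3}$
$\left(2762 - 212\right) + \left(-983 + K{\left(\left(10 + 8\right) + 3 \right)}\right) \left(-337 + 810\right) = \left(2762 - 212\right) + \left(-983 + \frac{\left(10 + 8\right) + 3}{3}\right) \left(-337 + 810\right) = 2550 + \left(-983 + \frac{18 + 3}{3}\right) 473 = 2550 + \left(-983 + \frac{1}{3} \cdot 21\right) 473 = 2550 + \left(-983 + 7\right) 473 = 2550 - 461648 = -459098$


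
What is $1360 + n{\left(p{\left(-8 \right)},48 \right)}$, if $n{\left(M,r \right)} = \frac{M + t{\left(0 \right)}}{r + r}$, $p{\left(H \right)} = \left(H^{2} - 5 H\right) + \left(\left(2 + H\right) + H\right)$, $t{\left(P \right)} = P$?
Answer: $\frac{21775}{16} \approx 1360.9$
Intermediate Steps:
$p{\left(H \right)} = 2 + H^{2} - 3 H$ ($p{\left(H \right)} = \left(H^{2} - 5 H\right) + \left(2 + 2 H\right) = 2 + H^{2} - 3 H$)
$n{\left(M,r \right)} = \frac{M}{2 r}$ ($n{\left(M,r \right)} = \frac{M + 0}{r + r} = \frac{M}{2 r}$)
$1360 + n{\left(p{\left(-8 \right)},48 \right)} = 1360 + \frac{2 + \left(-8\right)^{2} - -24}{2 \cdot 48} = 1360 + \frac{1}{2} \left(2 + 64 + 24\right) \frac{1}{48} = 1360 + \frac{1}{2} \cdot 90 \cdot \frac{1}{48} = 1360 + \frac{15}{16} = \frac{21775}{16}$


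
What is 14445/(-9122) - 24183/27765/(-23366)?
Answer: -260307614534/164387812855 ≈ -1.5835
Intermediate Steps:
14445/(-9122) - 24183/27765/(-23366) = 14445*(-1/9122) - 24183*1/27765*(-1/23366) = -14445/9122 - 2687/3085*(-1/23366) = -14445/9122 + 2687/72084110 = -260307614534/164387812855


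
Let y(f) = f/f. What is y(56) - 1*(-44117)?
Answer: 44118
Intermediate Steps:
y(f) = 1
y(56) - 1*(-44117) = 1 - 1*(-44117) = 1 + 44117 = 44118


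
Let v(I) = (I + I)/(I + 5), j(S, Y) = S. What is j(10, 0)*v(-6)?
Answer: 120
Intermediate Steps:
v(I) = 2*I/(5 + I) (v(I) = (2*I)/(5 + I) = 2*I/(5 + I))
j(10, 0)*v(-6) = 10*(2*(-6)/(5 - 6)) = 10*(2*(-6)/(-1)) = 10*(2*(-6)*(-1)) = 10*12 = 120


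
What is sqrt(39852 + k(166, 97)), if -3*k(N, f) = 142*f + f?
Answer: sqrt(317055)/3 ≈ 187.69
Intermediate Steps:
k(N, f) = -143*f/3 (k(N, f) = -(142*f + f)/3 = -143*f/3)
sqrt(39852 + k(166, 97)) = sqrt(39852 - 143/3*97) = sqrt(39852 - 13871/3) = sqrt(105685/3) = sqrt(317055)/3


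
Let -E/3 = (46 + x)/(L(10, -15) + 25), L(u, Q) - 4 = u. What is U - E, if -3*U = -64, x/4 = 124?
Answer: 2458/39 ≈ 63.026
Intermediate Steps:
x = 496 (x = 4*124 = 496)
L(u, Q) = 4 + u
U = 64/3 (U = -1/3*(-64) = 64/3 ≈ 21.333)
E = -542/13 (E = -3*(46 + 496)/((4 + 10) + 25) = -1626/(14 + 25) = -1626/39 = -3*542/39 = -542/13 ≈ -41.692)
U - E = 64/3 - 1*(-542/13) = 64/3 + 542/13 = 2458/39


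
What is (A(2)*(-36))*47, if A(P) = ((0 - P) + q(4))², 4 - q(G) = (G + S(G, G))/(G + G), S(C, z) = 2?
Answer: -10575/4 ≈ -2643.8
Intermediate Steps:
q(G) = 4 - (2 + G)/(2*G) (q(G) = 4 - (G + 2)/(G + G) = 4 - (2 + G)/(2*G))
A(P) = (13/4 - P)² (A(P) = ((0 - P) + (7/2 - 1/4))² = (-P + (7/2 - 1*¼))² = (-P + (7/2 - ¼))² = (-P + 13/4)² = (13/4 - P)²)
(A(2)*(-36))*47 = (((-13 + 4*2)²/16)*(-36))*47 = (((-13 + 8)²/16)*(-36))*47 = (((1/16)*(-5)²)*(-36))*47 = (((1/16)*25)*(-36))*47 = ((25/16)*(-36))*47 = -225/4*47 = -10575/4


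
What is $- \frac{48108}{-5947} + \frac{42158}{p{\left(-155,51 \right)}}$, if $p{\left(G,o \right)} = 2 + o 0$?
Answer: $\frac{6600259}{313} \approx 21087.0$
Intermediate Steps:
$p{\left(G,o \right)} = 2$ ($p{\left(G,o \right)} = 2 + 0 = 2$)
$- \frac{48108}{-5947} + \frac{42158}{p{\left(-155,51 \right)}} = - \frac{48108}{-5947} + \frac{42158}{2} = \left(-48108\right) \left(- \frac{1}{5947}\right) + 42158 \cdot \frac{1}{2} = \frac{2532}{313} + 21079 = \frac{6600259}{313}$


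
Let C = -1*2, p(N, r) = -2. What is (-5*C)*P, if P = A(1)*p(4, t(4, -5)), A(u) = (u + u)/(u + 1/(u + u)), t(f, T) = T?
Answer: -80/3 ≈ -26.667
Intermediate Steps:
C = -2
A(u) = 2*u/(u + 1/(2*u)) (A(u) = (2*u)/(u + 1/(2*u)) = 2*u/(u + 1/(2*u)))
P = -8/3 (P = (4*1²/(1 + 2*1²))*(-2) = (4*1/(1 + 2*1))*(-2) = (4*1/(1 + 2))*(-2) = (4*1/3)*(-2) = (4*1*(⅓))*(-2) = (4/3)*(-2) = -8/3 ≈ -2.6667)
(-5*C)*P = -5*(-2)*(-8/3) = 10*(-8/3) = -80/3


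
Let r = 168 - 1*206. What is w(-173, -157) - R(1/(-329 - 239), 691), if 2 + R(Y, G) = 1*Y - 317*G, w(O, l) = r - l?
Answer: 124487425/568 ≈ 2.1917e+5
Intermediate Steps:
r = -38 (r = 168 - 206 = -38)
w(O, l) = -38 - l
R(Y, G) = -2 + Y - 317*G (R(Y, G) = -2 + (1*Y - 317*G) = -2 + (Y - 317*G) = -2 + Y - 317*G)
w(-173, -157) - R(1/(-329 - 239), 691) = (-38 - 1*(-157)) - (-2 + 1/(-329 - 239) - 317*691) = (-38 + 157) - (-2 + 1/(-568) - 219047) = 119 - (-2 - 1/568 - 219047) = 119 - 1*(-124419833/568) = 119 + 124419833/568 = 124487425/568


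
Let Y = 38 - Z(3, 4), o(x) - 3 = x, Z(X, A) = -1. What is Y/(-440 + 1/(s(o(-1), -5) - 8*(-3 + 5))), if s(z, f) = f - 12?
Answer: -99/1117 ≈ -0.088630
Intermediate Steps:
o(x) = 3 + x
s(z, f) = -12 + f
Y = 39 (Y = 38 - 1*(-1) = 38 + 1 = 39)
Y/(-440 + 1/(s(o(-1), -5) - 8*(-3 + 5))) = 39/(-440 + 1/((-12 - 5) - 8*(-3 + 5))) = 39/(-440 + 1/(-17 - 8*2)) = 39/(-440 + 1/(-17 - 16)) = 39/(-440 + 1/(-33)) = 39/(-440 - 1/33) = 39/(-14521/33) = 39*(-33/14521) = -99/1117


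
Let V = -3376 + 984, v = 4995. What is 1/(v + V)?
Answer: 1/2603 ≈ 0.00038417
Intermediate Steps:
V = -2392
1/(v + V) = 1/(4995 - 2392) = 1/2603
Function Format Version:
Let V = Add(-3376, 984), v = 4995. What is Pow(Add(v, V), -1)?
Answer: Rational(1, 2603) ≈ 0.00038417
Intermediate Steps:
V = -2392
Pow(Add(v, V), -1) = Pow(Add(4995, -2392), -1) = Pow(2603, -1) = Rational(1, 2603)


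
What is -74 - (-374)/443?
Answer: -32408/443 ≈ -73.156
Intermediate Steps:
-74 - (-374)/443 = -74 - 1*(-374/443) = -74 + 374/443 = -32408/443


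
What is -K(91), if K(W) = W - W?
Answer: 0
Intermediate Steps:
K(W) = 0
-K(91) = -1*0 = 0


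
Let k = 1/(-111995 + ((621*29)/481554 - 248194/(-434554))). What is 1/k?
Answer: -1302004591322831/11625623162 ≈ -1.1199e+5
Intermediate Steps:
k = -11625623162/1302004591322831 (k = 1/(-111995 + (18009*(1/481554) - 248194*(-1/434554))) = 1/(-111995 + (2001/53506 + 124097/217277)) = 1/(-111995 + 7074705359/11625623162) = 1/(-1302004591322831/11625623162) = -11625623162/1302004591322831 ≈ -8.9290e-6)
1/k = 1/(-11625623162/1302004591322831) = -1302004591322831/11625623162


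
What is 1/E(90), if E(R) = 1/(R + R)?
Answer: 180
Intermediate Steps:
E(R) = 1/(2*R)
1/E(90) = 1/((1/2)/90) = 1/((1/2)*(1/90)) = 1/(1/180) = 180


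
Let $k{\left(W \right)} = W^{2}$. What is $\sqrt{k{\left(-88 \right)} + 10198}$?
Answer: $\sqrt{17942} \approx 133.95$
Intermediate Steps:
$\sqrt{k{\left(-88 \right)} + 10198} = \sqrt{\left(-88\right)^{2} + 10198} = \sqrt{7744 + 10198} = \sqrt{17942}$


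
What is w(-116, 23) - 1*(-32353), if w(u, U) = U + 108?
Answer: 32484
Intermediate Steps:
w(u, U) = 108 + U
w(-116, 23) - 1*(-32353) = (108 + 23) - 1*(-32353) = 131 + 32353 = 32484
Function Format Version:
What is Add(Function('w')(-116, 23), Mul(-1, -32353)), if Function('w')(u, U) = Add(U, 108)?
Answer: 32484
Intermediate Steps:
Function('w')(u, U) = Add(108, U)
Add(Function('w')(-116, 23), Mul(-1, -32353)) = Add(Add(108, 23), Mul(-1, -32353)) = Add(131, 32353) = 32484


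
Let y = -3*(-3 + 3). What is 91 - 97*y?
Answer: 91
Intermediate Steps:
y = 0 (y = -3*0 = 0)
91 - 97*y = 91 - 97*0 = 91 + 0 = 91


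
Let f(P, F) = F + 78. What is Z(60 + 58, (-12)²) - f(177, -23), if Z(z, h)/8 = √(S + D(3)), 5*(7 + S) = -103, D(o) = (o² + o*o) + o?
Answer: -55 + 8*I*√165/5 ≈ -55.0 + 20.552*I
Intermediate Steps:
D(o) = o + 2*o² (D(o) = (o² + o²) + o = 2*o² + o = o + 2*o²)
S = -138/5 (S = -7 + (⅕)*(-103) = -7 - 103/5 = -138/5 ≈ -27.600)
f(P, F) = 78 + F
Z(z, h) = 8*I*√165/5 (Z(z, h) = 8*√(-138/5 + 3*(1 + 2*3)) = 8*√(-138/5 + 3*(1 + 6)) = 8*√(-138/5 + 3*7) = 8*√(-138/5 + 21) = 8*√(-33/5) = 8*(I*√165/5) = 8*I*√165/5)
Z(60 + 58, (-12)²) - f(177, -23) = 8*I*√165/5 - (78 - 23) = 8*I*√165/5 - 1*55 = 8*I*√165/5 - 55 = -55 + 8*I*√165/5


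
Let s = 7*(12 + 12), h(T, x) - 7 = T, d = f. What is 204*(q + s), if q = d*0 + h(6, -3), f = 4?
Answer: 36924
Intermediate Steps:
d = 4
h(T, x) = 7 + T
s = 168 (s = 7*24 = 168)
q = 13 (q = 4*0 + (7 + 6) = 0 + 13 = 13)
204*(q + s) = 204*(13 + 168) = 204*181 = 36924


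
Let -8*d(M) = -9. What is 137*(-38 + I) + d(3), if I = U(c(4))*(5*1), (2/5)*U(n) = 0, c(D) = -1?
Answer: -41639/8 ≈ -5204.9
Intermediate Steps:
U(n) = 0 (U(n) = (5/2)*0 = 0)
d(M) = 9/8 (d(M) = -⅛*(-9) = 9/8)
I = 0 (I = 0*(5*1) = 0*5 = 0)
137*(-38 + I) + d(3) = 137*(-38 + 0) + 9/8 = 137*(-38) + 9/8 = -5206 + 9/8 = -41639/8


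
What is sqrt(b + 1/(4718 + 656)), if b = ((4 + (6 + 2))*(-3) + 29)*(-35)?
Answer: sqrt(7075574994)/5374 ≈ 15.652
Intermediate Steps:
b = 245 (b = ((4 + 8)*(-3) + 29)*(-35) = (12*(-3) + 29)*(-35) = (-36 + 29)*(-35) = -7*(-35) = 245)
sqrt(b + 1/(4718 + 656)) = sqrt(245 + 1/(4718 + 656)) = sqrt(245 + 1/5374) = sqrt(1316631/5374) = sqrt(7075574994)/5374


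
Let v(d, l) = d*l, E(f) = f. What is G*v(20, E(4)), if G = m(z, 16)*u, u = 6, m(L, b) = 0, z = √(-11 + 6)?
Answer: 0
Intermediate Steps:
z = I*√5 (z = √(-5) = I*√5 ≈ 2.2361*I)
G = 0 (G = 0*6 = 0)
G*v(20, E(4)) = 0*(20*4) = 0*80 = 0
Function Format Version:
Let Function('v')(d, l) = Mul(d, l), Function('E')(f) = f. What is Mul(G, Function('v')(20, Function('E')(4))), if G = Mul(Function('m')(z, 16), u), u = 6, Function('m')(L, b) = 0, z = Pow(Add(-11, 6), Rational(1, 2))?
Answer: 0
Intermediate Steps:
z = Mul(I, Pow(5, Rational(1, 2))) (z = Pow(-5, Rational(1, 2)) = Mul(I, Pow(5, Rational(1, 2))) ≈ Mul(2.2361, I))
G = 0 (G = Mul(0, 6) = 0)
Mul(G, Function('v')(20, Function('E')(4))) = Mul(0, Mul(20, 4)) = Mul(0, 80) = 0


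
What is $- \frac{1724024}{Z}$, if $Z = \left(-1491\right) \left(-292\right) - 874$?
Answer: $- \frac{862012}{217249} \approx -3.9679$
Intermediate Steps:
$Z = 434498$ ($Z = 435372 - 874 = 434498$)
$- \frac{1724024}{Z} = - \frac{1724024}{434498} = \left(-1724024\right) \frac{1}{434498} = - \frac{862012}{217249}$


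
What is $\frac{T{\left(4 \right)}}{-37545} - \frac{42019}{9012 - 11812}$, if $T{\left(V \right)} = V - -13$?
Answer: $\frac{315511151}{21025200} \approx 15.006$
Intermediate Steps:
$T{\left(V \right)} = 13 + V$ ($T{\left(V \right)} = V + 13 = 13 + V$)
$\frac{T{\left(4 \right)}}{-37545} - \frac{42019}{9012 - 11812} = \frac{13 + 4}{-37545} - \frac{42019}{9012 - 11812} = 17 \left(- \frac{1}{37545}\right) - \frac{42019}{9012 - 11812} = - \frac{17}{37545} - \frac{42019}{-2800} = - \frac{17}{37545} - - \frac{42019}{2800} = - \frac{17}{37545} + \frac{42019}{2800} = \frac{315511151}{21025200}$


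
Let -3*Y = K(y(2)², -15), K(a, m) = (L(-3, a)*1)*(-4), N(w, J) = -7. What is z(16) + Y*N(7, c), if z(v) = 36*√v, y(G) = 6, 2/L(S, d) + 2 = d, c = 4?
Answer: 7316/51 ≈ 143.45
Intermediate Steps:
L(S, d) = 2/(-2 + d)
K(a, m) = -8/(-2 + a) (K(a, m) = ((2/(-2 + a))*1)*(-4) = (2/(-2 + a))*(-4) = -8/(-2 + a))
Y = 4/51 (Y = -(-8)/(3*(-2 + 6²)) = -(-8)/(3*(-2 + 36)) = -(-8)/(3*34) = -⅓*(-4/17) = 4/51 ≈ 0.078431)
z(16) + Y*N(7, c) = 36*√16 + (4/51)*(-7) = 36*4 - 28/51 = 144 - 28/51 = 7316/51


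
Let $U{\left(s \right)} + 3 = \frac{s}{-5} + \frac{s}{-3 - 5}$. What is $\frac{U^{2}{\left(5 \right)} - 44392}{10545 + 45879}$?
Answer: $- \frac{946573}{1203712} \approx -0.78638$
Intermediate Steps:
$U{\left(s \right)} = -3 - \frac{13 s}{40}$ ($U{\left(s \right)} = -3 + \left(\frac{s}{-5} + \frac{s}{-3 - 5}\right) = -3 + \left(s \left(- \frac{1}{5}\right) + \frac{s}{-8}\right) = -3 - \left(\frac{s}{5} - s \left(- \frac{1}{8}\right)\right) = -3 - \frac{13 s}{40}$)
$\frac{U^{2}{\left(5 \right)} - 44392}{10545 + 45879} = \frac{\left(-3 - \frac{13}{8}\right)^{2} - 44392}{10545 + 45879} = \frac{\left(-3 - \frac{13}{8}\right)^{2} - 44392}{56424} = \left(\left(- \frac{37}{8}\right)^{2} - 44392\right) \frac{1}{56424} = \left(\frac{1369}{64} - 44392\right) \frac{1}{56424} = \left(- \frac{2839719}{64}\right) \frac{1}{56424} = - \frac{946573}{1203712}$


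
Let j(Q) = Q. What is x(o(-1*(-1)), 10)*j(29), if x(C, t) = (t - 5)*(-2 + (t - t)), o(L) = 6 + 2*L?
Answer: -290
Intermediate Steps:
x(C, t) = 10 - 2*t (x(C, t) = (-5 + t)*(-2 + 0) = (-5 + t)*(-2) = 10 - 2*t)
x(o(-1*(-1)), 10)*j(29) = (10 - 2*10)*29 = (10 - 20)*29 = -10*29 = -290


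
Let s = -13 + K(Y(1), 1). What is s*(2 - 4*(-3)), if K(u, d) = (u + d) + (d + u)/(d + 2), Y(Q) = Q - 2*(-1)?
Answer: -322/3 ≈ -107.33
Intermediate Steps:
Y(Q) = 2 + Q (Y(Q) = Q + 2 = 2 + Q)
K(u, d) = d + u + (d + u)/(2 + d) (K(u, d) = (d + u) + (d + u)/(2 + d) = d + u + (d + u)/(2 + d))
s = -23/3 (s = -13 + (1² + 3*1 + 3*(2 + 1) + 1*(2 + 1))/(2 + 1) = -13 + (1 + 3 + 3*3 + 1*3)/3 = -13 + (1 + 3 + 9 + 3)/3 = -13 + (⅓)*16 = -13 + 16/3 = -23/3 ≈ -7.6667)
s*(2 - 4*(-3)) = -23*(2 - 4*(-3))/3 = -23*(2 + 12)/3 = -23/3*14 = -322/3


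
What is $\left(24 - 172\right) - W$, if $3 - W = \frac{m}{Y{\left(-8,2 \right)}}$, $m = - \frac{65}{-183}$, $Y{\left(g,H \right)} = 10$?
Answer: $- \frac{55253}{366} \approx -150.96$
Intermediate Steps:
$m = \frac{65}{183}$ ($m = \left(-65\right) \left(- \frac{1}{183}\right) = \frac{65}{183} \approx 0.35519$)
$W = \frac{1085}{366}$ ($W = 3 - \frac{65}{183 \cdot 10} = 3 - \frac{65}{183} \cdot \frac{1}{10} = 3 - \frac{13}{366} = \frac{1085}{366} \approx 2.9645$)
$\left(24 - 172\right) - W = \left(24 - 172\right) - \frac{1085}{366} = -148 - \frac{1085}{366} = - \frac{55253}{366}$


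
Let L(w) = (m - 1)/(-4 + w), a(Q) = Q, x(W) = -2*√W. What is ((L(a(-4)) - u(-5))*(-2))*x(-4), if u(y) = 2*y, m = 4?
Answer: 77*I ≈ 77.0*I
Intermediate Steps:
L(w) = 3/(-4 + w) (L(w) = (4 - 1)/(-4 + w) = 3/(-4 + w))
((L(a(-4)) - u(-5))*(-2))*x(-4) = ((3/(-4 - 4) - 2*(-5))*(-2))*(-4*I) = ((3/(-8) - 1*(-10))*(-2))*(-4*I) = ((3*(-⅛) + 10)*(-2))*(-4*I) = ((-3/8 + 10)*(-2))*(-4*I) = ((77/8)*(-2))*(-4*I) = -(-77)*I = 77*I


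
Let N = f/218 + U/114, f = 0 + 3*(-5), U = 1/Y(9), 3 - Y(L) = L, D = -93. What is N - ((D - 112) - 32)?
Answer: 17664533/74556 ≈ 236.93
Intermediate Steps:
Y(L) = 3 - L
U = -1/6 (U = 1/(3 - 1*9) = 1/(3 - 9) = 1/(-6) = -1/6 ≈ -0.16667)
f = -15 (f = 0 - 15 = -15)
N = -5239/74556 (N = -15/218 - 1/6/114 = -15*1/218 - 1/6*1/114 = -15/218 - 1/684 = -5239/74556 ≈ -0.070269)
N - ((D - 112) - 32) = -5239/74556 - ((-93 - 112) - 32) = -5239/74556 - (-205 - 32) = -5239/74556 - 1*(-237) = -5239/74556 + 237 = 17664533/74556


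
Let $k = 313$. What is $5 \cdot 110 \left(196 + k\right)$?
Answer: $279950$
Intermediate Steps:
$5 \cdot 110 \left(196 + k\right) = 5 \cdot 110 \left(196 + 313\right) = 550 \cdot 509 = 279950$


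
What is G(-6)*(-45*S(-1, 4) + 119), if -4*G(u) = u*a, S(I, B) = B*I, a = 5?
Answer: 4485/2 ≈ 2242.5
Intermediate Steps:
G(u) = -5*u/4 (G(u) = -u*5/4 = -5*u/4)
G(-6)*(-45*S(-1, 4) + 119) = (-5/4*(-6))*(-180*(-1) + 119) = 15*(-45*(-4) + 119)/2 = 15*(180 + 119)/2 = (15/2)*299 = 4485/2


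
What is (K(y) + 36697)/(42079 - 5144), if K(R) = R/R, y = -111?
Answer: 36698/36935 ≈ 0.99358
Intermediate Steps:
K(R) = 1
(K(y) + 36697)/(42079 - 5144) = (1 + 36697)/(42079 - 5144) = 36698/36935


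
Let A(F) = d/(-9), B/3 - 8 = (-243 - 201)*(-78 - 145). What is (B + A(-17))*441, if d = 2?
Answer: 131003362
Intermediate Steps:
B = 297060 (B = 24 + 3*((-243 - 201)*(-78 - 145)) = 24 + 3*(-444*(-223)) = 24 + 3*99012 = 24 + 297036 = 297060)
A(F) = -2/9 (A(F) = 2/(-9) = 2*(-⅑) = -2/9)
(B + A(-17))*441 = (297060 - 2/9)*441 = (2673538/9)*441 = 131003362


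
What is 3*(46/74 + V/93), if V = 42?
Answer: 3693/1147 ≈ 3.2197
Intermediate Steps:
3*(46/74 + V/93) = 3*(46/74 + 42/93) = 3*(46*(1/74) + 42*(1/93)) = 3*(23/37 + 14/31) = 3*(1231/1147) = 3693/1147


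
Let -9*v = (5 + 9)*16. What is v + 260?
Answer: 2116/9 ≈ 235.11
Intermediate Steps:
v = -224/9 (v = -(5 + 9)*16/9 = -14*16/9 = -1/9*224 = -224/9 ≈ -24.889)
v + 260 = -224/9 + 260 = 2116/9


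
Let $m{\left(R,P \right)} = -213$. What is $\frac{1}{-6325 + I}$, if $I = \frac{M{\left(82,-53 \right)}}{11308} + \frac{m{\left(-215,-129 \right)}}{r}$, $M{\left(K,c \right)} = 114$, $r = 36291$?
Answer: $- \frac{68396438}{432607182255} \approx -0.0001581$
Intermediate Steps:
$I = \frac{288095}{68396438}$ ($I = \frac{114}{11308} - \frac{213}{36291} = 114 \cdot \frac{1}{11308} - \frac{71}{12097} = \frac{57}{5654} - \frac{71}{12097} = \frac{288095}{68396438} \approx 0.0042121$)
$\frac{1}{-6325 + I} = \frac{1}{-6325 + \frac{288095}{68396438}} = \frac{1}{- \frac{432607182255}{68396438}} = - \frac{68396438}{432607182255}$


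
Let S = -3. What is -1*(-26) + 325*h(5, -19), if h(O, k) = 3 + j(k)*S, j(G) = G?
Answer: 19526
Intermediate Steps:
h(O, k) = 3 - 3*k (h(O, k) = 3 + k*(-3) = 3 - 3*k)
-1*(-26) + 325*h(5, -19) = -1*(-26) + 325*(3 - 3*(-19)) = 26 + 325*(3 + 57) = 26 + 325*60 = 26 + 19500 = 19526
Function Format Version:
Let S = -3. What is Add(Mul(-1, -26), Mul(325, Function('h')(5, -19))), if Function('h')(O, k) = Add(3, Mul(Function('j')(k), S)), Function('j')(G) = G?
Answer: 19526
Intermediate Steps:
Function('h')(O, k) = Add(3, Mul(-3, k)) (Function('h')(O, k) = Add(3, Mul(k, -3)) = Add(3, Mul(-3, k)))
Add(Mul(-1, -26), Mul(325, Function('h')(5, -19))) = Add(Mul(-1, -26), Mul(325, Add(3, Mul(-3, -19)))) = Add(26, Mul(325, Add(3, 57))) = Add(26, Mul(325, 60)) = Add(26, 19500) = 19526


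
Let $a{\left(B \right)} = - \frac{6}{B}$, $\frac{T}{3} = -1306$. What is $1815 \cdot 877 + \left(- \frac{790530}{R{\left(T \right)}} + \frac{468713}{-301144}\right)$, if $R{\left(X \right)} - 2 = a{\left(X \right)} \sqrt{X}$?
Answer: $\frac{472009843493203}{394197496} + \frac{395265 i \sqrt{3918}}{1309} \approx 1.1974 \cdot 10^{6} + 18901.0 i$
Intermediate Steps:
$T = -3918$ ($T = 3 \left(-1306\right) = -3918$)
$R{\left(X \right)} = 2 - \frac{6}{\sqrt{X}}$ ($R{\left(X \right)} = 2 + - \frac{6}{X} \sqrt{X} = 2 - \frac{6}{\sqrt{X}}$)
$1815 \cdot 877 + \left(- \frac{790530}{R{\left(T \right)}} + \frac{468713}{-301144}\right) = 1815 \cdot 877 + \left(- \frac{790530}{2 - \frac{6}{i \sqrt{3918}}} + \frac{468713}{-301144}\right) = 1591755 + \left(- \frac{790530}{2 - 6 \left(- \frac{i \sqrt{3918}}{3918}\right)} + 468713 \left(- \frac{1}{301144}\right)\right) = 1591755 - \left(\frac{468713}{301144} + \frac{790530}{2 + \frac{i \sqrt{3918}}{653}}\right) = \frac{479346999007}{301144} - \frac{790530}{2 + \frac{i \sqrt{3918}}{653}}$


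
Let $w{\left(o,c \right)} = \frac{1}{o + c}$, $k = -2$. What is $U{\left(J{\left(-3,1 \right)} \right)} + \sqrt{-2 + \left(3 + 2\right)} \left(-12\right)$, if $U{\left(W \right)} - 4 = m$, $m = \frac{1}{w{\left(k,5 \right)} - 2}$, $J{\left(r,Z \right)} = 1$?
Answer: $\frac{17}{5} - 12 \sqrt{3} \approx -17.385$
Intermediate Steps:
$w{\left(o,c \right)} = \frac{1}{c + o}$
$m = - \frac{3}{5}$ ($m = \frac{1}{\frac{1}{5 - 2} - 2} = \frac{1}{\frac{1}{3} - 2} = \frac{1}{- \frac{5}{3}} = - \frac{3}{5} \approx -0.6$)
$U{\left(W \right)} = \frac{17}{5}$ ($U{\left(W \right)} = 4 - \frac{3}{5} = \frac{17}{5}$)
$U{\left(J{\left(-3,1 \right)} \right)} + \sqrt{-2 + \left(3 + 2\right)} \left(-12\right) = \frac{17}{5} + \sqrt{-2 + \left(3 + 2\right)} \left(-12\right) = \frac{17}{5} + \sqrt{-2 + 5} \left(-12\right) = \frac{17}{5} + \sqrt{3} \left(-12\right) = \frac{17}{5} - 12 \sqrt{3}$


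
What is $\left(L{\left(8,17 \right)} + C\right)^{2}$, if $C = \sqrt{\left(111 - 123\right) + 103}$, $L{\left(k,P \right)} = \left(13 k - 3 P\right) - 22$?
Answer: $\left(31 + \sqrt{91}\right)^{2} \approx 1643.4$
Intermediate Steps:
$L{\left(k,P \right)} = -22 - 3 P + 13 k$ ($L{\left(k,P \right)} = \left(- 3 P + 13 k\right) - 22 = -22 - 3 P + 13 k$)
$C = \sqrt{91}$ ($C = \sqrt{-12 + 103} = \sqrt{91} \approx 9.5394$)
$\left(L{\left(8,17 \right)} + C\right)^{2} = \left(\left(-22 - 51 + 13 \cdot 8\right) + \sqrt{91}\right)^{2} = \left(\left(-22 - 51 + 104\right) + \sqrt{91}\right)^{2} = \left(31 + \sqrt{91}\right)^{2}$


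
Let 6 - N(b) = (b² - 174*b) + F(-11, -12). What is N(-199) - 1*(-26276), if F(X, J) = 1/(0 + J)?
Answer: -575339/12 ≈ -47945.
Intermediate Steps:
F(X, J) = 1/J
N(b) = 73/12 - b² + 174*b (N(b) = 6 - ((b² - 174*b) + 1/(-12)) = 6 - ((b² - 174*b) - 1/12) = 6 - (-1/12 + b² - 174*b) = 6 + (1/12 - b² + 174*b) = 73/12 - b² + 174*b)
N(-199) - 1*(-26276) = (73/12 - 1*(-199)² + 174*(-199)) - 1*(-26276) = (73/12 - 1*39601 - 34626) + 26276 = (73/12 - 39601 - 34626) + 26276 = -890651/12 + 26276 = -575339/12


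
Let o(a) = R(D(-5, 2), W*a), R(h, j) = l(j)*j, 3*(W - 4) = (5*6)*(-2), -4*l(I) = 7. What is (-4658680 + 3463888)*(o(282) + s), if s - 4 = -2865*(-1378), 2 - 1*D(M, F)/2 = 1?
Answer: -4726441829040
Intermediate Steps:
D(M, F) = 2 (D(M, F) = 4 - 2*1 = 4 - 2 = 2)
s = 3947974 (s = 4 - 2865*(-1378) = 4 + 3947970 = 3947974)
l(I) = -7/4 (l(I) = -1/4*7 = -7/4)
W = -16 (W = 4 + ((5*6)*(-2))/3 = 4 + (30*(-2))/3 = 4 + (1/3)*(-60) = 4 - 20 = -16)
R(h, j) = -7*j/4
o(a) = 28*a (o(a) = -(-28)*a = 28*a)
(-4658680 + 3463888)*(o(282) + s) = (-4658680 + 3463888)*(28*282 + 3947974) = -1194792*(7896 + 3947974) = -1194792*3955870 = -4726441829040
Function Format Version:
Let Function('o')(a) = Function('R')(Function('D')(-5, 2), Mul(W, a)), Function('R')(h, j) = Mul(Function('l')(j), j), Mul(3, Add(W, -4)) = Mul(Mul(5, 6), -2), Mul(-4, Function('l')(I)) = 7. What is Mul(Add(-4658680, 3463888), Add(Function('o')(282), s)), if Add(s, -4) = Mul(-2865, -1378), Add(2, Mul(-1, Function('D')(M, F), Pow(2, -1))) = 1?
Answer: -4726441829040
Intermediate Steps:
Function('D')(M, F) = 2 (Function('D')(M, F) = Add(4, Mul(-2, 1)) = Add(4, -2) = 2)
s = 3947974 (s = Add(4, Mul(-2865, -1378)) = Add(4, 3947970) = 3947974)
Function('l')(I) = Rational(-7, 4) (Function('l')(I) = Mul(Rational(-1, 4), 7) = Rational(-7, 4))
W = -16 (W = Add(4, Mul(Rational(1, 3), Mul(Mul(5, 6), -2))) = Add(4, Mul(Rational(1, 3), Mul(30, -2))) = Add(4, Mul(Rational(1, 3), -60)) = Add(4, -20) = -16)
Function('R')(h, j) = Mul(Rational(-7, 4), j)
Function('o')(a) = Mul(28, a) (Function('o')(a) = Mul(Rational(-7, 4), Mul(-16, a)) = Mul(28, a))
Mul(Add(-4658680, 3463888), Add(Function('o')(282), s)) = Mul(Add(-4658680, 3463888), Add(Mul(28, 282), 3947974)) = Mul(-1194792, Add(7896, 3947974)) = Mul(-1194792, 3955870) = -4726441829040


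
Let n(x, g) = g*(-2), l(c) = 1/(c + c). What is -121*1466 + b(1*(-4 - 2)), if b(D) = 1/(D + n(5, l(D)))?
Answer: -6208516/35 ≈ -1.7739e+5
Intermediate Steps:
l(c) = 1/(2*c)
n(x, g) = -2*g
b(D) = 1/(D - 1/D)
-121*1466 + b(1*(-4 - 2)) = -121*1466 + (1*(-4 - 2))/(-1 + (1*(-4 - 2))²) = -177386 + (1*(-6))/(-1 + (1*(-6))²) = -177386 - 6/(-1 + (-6)²) = -177386 - 6/(-1 + 36) = -177386 - 6/35 = -6208516/35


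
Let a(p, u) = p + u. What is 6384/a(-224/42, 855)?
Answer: 19152/2549 ≈ 7.5135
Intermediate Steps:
6384/a(-224/42, 855) = 6384/(-224/42 + 855) = 6384/(-224*1/42 + 855) = 6384/(-16/3 + 855) = 6384/(2549/3) = 6384*(3/2549) = 19152/2549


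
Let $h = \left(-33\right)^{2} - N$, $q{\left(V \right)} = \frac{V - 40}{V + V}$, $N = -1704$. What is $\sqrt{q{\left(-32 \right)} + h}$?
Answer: $\frac{\sqrt{44706}}{4} \approx 52.859$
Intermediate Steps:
$q{\left(V \right)} = \frac{-40 + V}{2 V}$
$h = 2793$ ($h = \left(-33\right)^{2} - -1704 = 1089 + 1704 = 2793$)
$\sqrt{q{\left(-32 \right)} + h} = \sqrt{\frac{-40 - 32}{2 \left(-32\right)} + 2793} = \sqrt{\frac{1}{2} \left(- \frac{1}{32}\right) \left(-72\right) + 2793} = \sqrt{\frac{9}{8} + 2793} = \sqrt{\frac{22353}{8}} = \frac{\sqrt{44706}}{4}$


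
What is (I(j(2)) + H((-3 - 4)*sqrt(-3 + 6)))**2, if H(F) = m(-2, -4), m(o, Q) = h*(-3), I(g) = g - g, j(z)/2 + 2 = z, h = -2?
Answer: 36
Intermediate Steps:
j(z) = -4 + 2*z
I(g) = 0
m(o, Q) = 6 (m(o, Q) = -2*(-3) = 6)
H(F) = 6
(I(j(2)) + H((-3 - 4)*sqrt(-3 + 6)))**2 = (0 + 6)**2 = 6**2 = 36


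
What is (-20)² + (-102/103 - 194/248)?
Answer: 5086161/12772 ≈ 398.23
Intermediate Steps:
(-20)² + (-102/103 - 194/248) = 400 + (-102*1/103 - 194*1/248) = 400 + (-102/103 - 97/124) = 400 - 22639/12772 = 5086161/12772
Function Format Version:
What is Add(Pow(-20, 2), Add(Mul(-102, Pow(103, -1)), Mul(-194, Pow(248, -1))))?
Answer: Rational(5086161, 12772) ≈ 398.23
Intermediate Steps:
Add(Pow(-20, 2), Add(Mul(-102, Pow(103, -1)), Mul(-194, Pow(248, -1)))) = Add(400, Add(Mul(-102, Rational(1, 103)), Mul(-194, Rational(1, 248)))) = Add(400, Add(Rational(-102, 103), Rational(-97, 124))) = Add(400, Rational(-22639, 12772)) = Rational(5086161, 12772)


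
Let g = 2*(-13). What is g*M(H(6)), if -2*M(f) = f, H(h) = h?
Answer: 78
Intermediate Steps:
M(f) = -f/2
g = -26
g*M(H(6)) = -(-13)*6 = -26*(-3) = 78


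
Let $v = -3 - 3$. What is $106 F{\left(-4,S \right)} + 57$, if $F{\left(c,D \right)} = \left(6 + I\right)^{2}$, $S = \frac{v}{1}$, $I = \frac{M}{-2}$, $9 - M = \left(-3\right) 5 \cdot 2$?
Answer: $\frac{38751}{2} \approx 19376.0$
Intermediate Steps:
$v = -6$
$M = 39$ ($M = 9 - \left(-3\right) 5 \cdot 2 = 9 - \left(-15\right) 2 = 9 - -30 = 9 + 30 = 39$)
$I = - \frac{39}{2}$ ($I = \frac{39}{-2} = 39 \left(- \frac{1}{2}\right) = - \frac{39}{2} \approx -19.5$)
$S = -6$ ($S = - \frac{6}{1} = \left(-6\right) 1 = -6$)
$F{\left(c,D \right)} = \frac{729}{4}$ ($F{\left(c,D \right)} = \left(6 - \frac{39}{2}\right)^{2} = \left(- \frac{27}{2}\right)^{2} = \frac{729}{4}$)
$106 F{\left(-4,S \right)} + 57 = 106 \cdot \frac{729}{4} + 57 = \frac{38637}{2} + 57 = \frac{38751}{2}$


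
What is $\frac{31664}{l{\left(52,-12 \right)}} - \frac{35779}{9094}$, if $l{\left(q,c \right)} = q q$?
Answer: $\frac{11950375}{1536886} \approx 7.7757$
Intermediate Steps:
$l{\left(q,c \right)} = q^{2}$
$\frac{31664}{l{\left(52,-12 \right)}} - \frac{35779}{9094} = \frac{31664}{52^{2}} - \frac{35779}{9094} = \frac{31664}{2704} - \frac{35779}{9094} = 31664 \cdot \frac{1}{2704} - \frac{35779}{9094} = \frac{1979}{169} - \frac{35779}{9094} = \frac{11950375}{1536886}$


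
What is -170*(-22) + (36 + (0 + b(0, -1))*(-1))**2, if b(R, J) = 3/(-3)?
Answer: 5109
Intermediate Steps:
b(R, J) = -1 (b(R, J) = 3*(-1/3) = -1)
-170*(-22) + (36 + (0 + b(0, -1))*(-1))**2 = -170*(-22) + (36 + (0 - 1)*(-1))**2 = 3740 + (36 - 1*(-1))**2 = 3740 + (36 + 1)**2 = 3740 + 37**2 = 3740 + 1369 = 5109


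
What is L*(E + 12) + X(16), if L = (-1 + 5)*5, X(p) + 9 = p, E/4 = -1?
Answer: 167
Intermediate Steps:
E = -4 (E = 4*(-1) = -4)
X(p) = -9 + p
L = 20 (L = 4*5 = 20)
L*(E + 12) + X(16) = 20*(-4 + 12) + (-9 + 16) = 20*8 + 7 = 160 + 7 = 167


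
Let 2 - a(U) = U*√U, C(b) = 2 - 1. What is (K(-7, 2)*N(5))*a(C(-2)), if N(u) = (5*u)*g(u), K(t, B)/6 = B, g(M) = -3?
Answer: -900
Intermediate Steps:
C(b) = 1
K(t, B) = 6*B
a(U) = 2 - U^(3/2) (a(U) = 2 - U*√U = 2 - U^(3/2))
N(u) = -15*u (N(u) = (5*u)*(-3) = -15*u)
(K(-7, 2)*N(5))*a(C(-2)) = ((6*2)*(-15*5))*(2 - 1^(3/2)) = (12*(-75))*(2 - 1*1) = -900*(2 - 1) = -900*1 = -900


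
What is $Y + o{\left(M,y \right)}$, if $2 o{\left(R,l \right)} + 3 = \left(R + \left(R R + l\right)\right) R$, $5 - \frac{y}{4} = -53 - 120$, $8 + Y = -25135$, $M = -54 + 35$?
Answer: $- \frac{70315}{2} \approx -35158.0$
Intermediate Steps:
$M = -19$
$Y = -25143$ ($Y = -8 - 25135 = -25143$)
$y = 712$ ($y = 20 - 4 \left(-53 - 120\right) = 20 - -692 = 20 + 692 = 712$)
$o{\left(R,l \right)} = - \frac{3}{2} + \frac{R \left(R + l + R^{2}\right)}{2}$ ($o{\left(R,l \right)} = - \frac{3}{2} + \frac{\left(R + \left(R R + l\right)\right) R}{2} = - \frac{3}{2} + \frac{\left(R + \left(R^{2} + l\right)\right) R}{2} = - \frac{3}{2} + \frac{\left(R + \left(l + R^{2}\right)\right) R}{2} = - \frac{3}{2} + \frac{\left(R + l + R^{2}\right) R}{2} = - \frac{3}{2} + \frac{R \left(R + l + R^{2}\right)}{2}$)
$Y + o{\left(M,y \right)} = -25143 + \left(- \frac{3}{2} + \frac{\left(-19\right)^{2}}{2} + \frac{\left(-19\right)^{3}}{2} + \frac{1}{2} \left(-19\right) 712\right) = -25143 + \left(- \frac{3}{2} + \frac{1}{2} \cdot 361 + \frac{1}{2} \left(-6859\right) - 6764\right) = -25143 - \frac{20029}{2} = - \frac{70315}{2}$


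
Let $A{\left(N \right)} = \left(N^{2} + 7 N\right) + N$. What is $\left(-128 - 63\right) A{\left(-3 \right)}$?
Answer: $2865$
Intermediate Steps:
$A{\left(N \right)} = N^{2} + 8 N$
$\left(-128 - 63\right) A{\left(-3 \right)} = \left(-128 - 63\right) \left(- 3 \left(8 - 3\right)\right) = - 191 \left(\left(-3\right) 5\right) = \left(-191\right) \left(-15\right) = 2865$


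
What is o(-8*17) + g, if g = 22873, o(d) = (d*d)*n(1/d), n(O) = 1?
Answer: 41369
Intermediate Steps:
o(d) = d² (o(d) = (d*d)*1 = d²*1 = d²)
o(-8*17) + g = (-8*17)² + 22873 = (-136)² + 22873 = 18496 + 22873 = 41369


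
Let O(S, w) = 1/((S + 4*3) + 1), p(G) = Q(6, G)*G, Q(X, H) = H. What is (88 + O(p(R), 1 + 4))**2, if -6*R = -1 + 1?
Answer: 1311025/169 ≈ 7757.5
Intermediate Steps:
R = 0 (R = -(-1 + 1)/6 = -1/6*0 = 0)
p(G) = G**2 (p(G) = G*G = G**2)
O(S, w) = 1/(13 + S) (O(S, w) = 1/((S + 12) + 1) = 1/((12 + S) + 1) = 1/(13 + S))
(88 + O(p(R), 1 + 4))**2 = (88 + 1/(13 + 0**2))**2 = (88 + 1/(13 + 0))**2 = (88 + 1/13)**2 = (1145/13)**2 = 1311025/169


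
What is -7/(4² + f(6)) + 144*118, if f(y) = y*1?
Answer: 373817/22 ≈ 16992.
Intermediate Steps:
f(y) = y
-7/(4² + f(6)) + 144*118 = -7/(4² + 6) + 144*118 = -7/(16 + 6) + 16992 = -7/22 + 16992 = 373817/22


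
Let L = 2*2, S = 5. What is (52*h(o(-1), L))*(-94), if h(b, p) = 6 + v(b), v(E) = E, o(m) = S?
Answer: -53768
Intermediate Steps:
o(m) = 5
L = 4
h(b, p) = 6 + b
(52*h(o(-1), L))*(-94) = (52*(6 + 5))*(-94) = (52*11)*(-94) = 572*(-94) = -53768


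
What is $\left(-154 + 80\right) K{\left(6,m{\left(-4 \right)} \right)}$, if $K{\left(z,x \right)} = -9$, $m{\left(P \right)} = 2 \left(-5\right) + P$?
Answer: $666$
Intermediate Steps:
$m{\left(P \right)} = -10 + P$
$\left(-154 + 80\right) K{\left(6,m{\left(-4 \right)} \right)} = \left(-154 + 80\right) \left(-9\right) = \left(-74\right) \left(-9\right) = 666$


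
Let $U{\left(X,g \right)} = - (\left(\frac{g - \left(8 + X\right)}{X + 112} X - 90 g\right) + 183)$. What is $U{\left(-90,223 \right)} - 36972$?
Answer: $- \frac{174210}{11} \approx -15837.0$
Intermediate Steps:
$U{\left(X,g \right)} = -183 + 90 g - \frac{X \left(-8 + g - X\right)}{112 + X}$ ($U{\left(X,g \right)} = - (\left(\frac{-8 + g - X}{112 + X} X - 90 g\right) + 183) = - (\left(\frac{X \left(-8 + g - X\right)}{112 + X} - 90 g\right) + 183) = - (\left(- 90 g + \frac{X \left(-8 + g - X\right)}{112 + X}\right) + 183) = - (183 - 90 g + \frac{X \left(-8 + g - X\right)}{112 + X}) = -183 + 90 g - \frac{X \left(-8 + g - X\right)}{112 + X}$)
$U{\left(-90,223 \right)} - 36972 = \frac{-20496 + \left(-90\right)^{2} - -15750 + 10080 \cdot 223 + 89 \left(-90\right) 223}{112 - 90} - 36972 = \frac{-20496 + 8100 + 15750 + 2247840 - 1786230}{22} - 36972 = \frac{1}{22} \cdot 464964 - 36972 = \frac{232482}{11} - 36972 = - \frac{174210}{11}$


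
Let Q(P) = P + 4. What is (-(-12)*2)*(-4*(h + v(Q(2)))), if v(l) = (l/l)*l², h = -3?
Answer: -3168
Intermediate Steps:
Q(P) = 4 + P
v(l) = l² (v(l) = 1*l² = l²)
(-(-12)*2)*(-4*(h + v(Q(2)))) = (-(-12)*2)*(-4*(-3 + (4 + 2)²)) = (-3*(-8))*(-4*(-3 + 6²)) = 24*(-4*(-3 + 36)) = 24*(-4*33) = 24*(-132) = -3168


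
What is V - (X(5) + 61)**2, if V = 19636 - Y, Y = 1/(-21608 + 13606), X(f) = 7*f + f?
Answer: 75498871/8002 ≈ 9435.0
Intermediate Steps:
X(f) = 8*f
Y = -1/8002 (Y = 1/(-8002) = -1/8002 ≈ -0.00012497)
V = 157127273/8002 (V = 19636 - 1*(-1/8002) = 19636 + 1/8002 = 157127273/8002 ≈ 19636.)
V - (X(5) + 61)**2 = 157127273/8002 - (8*5 + 61)**2 = 157127273/8002 - (40 + 61)**2 = 157127273/8002 - 1*101**2 = 157127273/8002 - 1*10201 = 157127273/8002 - 10201 = 75498871/8002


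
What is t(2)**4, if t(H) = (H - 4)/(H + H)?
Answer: 1/16 ≈ 0.062500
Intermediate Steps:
t(H) = (-4 + H)/(2*H) (t(H) = (-4 + H)/((2*H)) = (-4 + H)*(1/(2*H)) = (-4 + H)/(2*H))
t(2)**4 = ((1/2)*(-4 + 2)/2)**4 = ((1/2)*(1/2)*(-2))**4 = (-1/2)**4 = 1/16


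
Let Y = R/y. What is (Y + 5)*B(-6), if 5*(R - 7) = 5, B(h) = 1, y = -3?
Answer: 7/3 ≈ 2.3333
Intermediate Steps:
R = 8 (R = 7 + (⅕)*5 = 7 + 1 = 8)
Y = -8/3 (Y = 8/(-3) = 8*(-⅓) = -8/3 ≈ -2.6667)
(Y + 5)*B(-6) = (-8/3 + 5)*1 = (7/3)*1 = 7/3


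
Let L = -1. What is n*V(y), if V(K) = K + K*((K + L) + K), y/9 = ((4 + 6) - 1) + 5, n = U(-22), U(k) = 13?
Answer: 412776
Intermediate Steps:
n = 13
y = 126 (y = 9*(((4 + 6) - 1) + 5) = 9*((10 - 1) + 5) = 9*(9 + 5) = 9*14 = 126)
V(K) = K + K*(-1 + 2*K) (V(K) = K + K*((K - 1) + K) = K + K*((-1 + K) + K) = K + K*(-1 + 2*K))
n*V(y) = 13*(2*126²) = 13*(2*15876) = 13*31752 = 412776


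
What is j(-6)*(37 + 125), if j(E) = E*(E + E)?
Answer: 11664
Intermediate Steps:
j(E) = 2*E**2 (j(E) = E*(2*E) = 2*E**2)
j(-6)*(37 + 125) = (2*(-6)**2)*(37 + 125) = (2*36)*162 = 72*162 = 11664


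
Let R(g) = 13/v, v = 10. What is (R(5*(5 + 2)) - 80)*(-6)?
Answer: 2361/5 ≈ 472.20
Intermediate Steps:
R(g) = 13/10
(R(5*(5 + 2)) - 80)*(-6) = (13/10 - 80)*(-6) = -787/10*(-6) = 2361/5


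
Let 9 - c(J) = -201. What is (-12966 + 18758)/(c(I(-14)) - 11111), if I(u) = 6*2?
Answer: -5792/10901 ≈ -0.53133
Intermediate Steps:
I(u) = 12
c(J) = 210 (c(J) = 9 - 1*(-201) = 9 + 201 = 210)
(-12966 + 18758)/(c(I(-14)) - 11111) = (-12966 + 18758)/(210 - 11111) = 5792/(-10901) = 5792*(-1/10901) = -5792/10901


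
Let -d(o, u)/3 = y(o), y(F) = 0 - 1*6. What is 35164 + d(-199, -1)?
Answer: 35182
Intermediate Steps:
y(F) = -6 (y(F) = 0 - 6 = -6)
d(o, u) = 18 (d(o, u) = -3*(-6) = 18)
35164 + d(-199, -1) = 35164 + 18 = 35182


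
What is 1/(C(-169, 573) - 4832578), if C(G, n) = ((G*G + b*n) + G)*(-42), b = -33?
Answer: -1/5230864 ≈ -1.9117e-7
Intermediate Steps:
C(G, n) = -42*G - 42*G² + 1386*n (C(G, n) = ((G*G - 33*n) + G)*(-42) = ((G² - 33*n) + G)*(-42) = (G + G² - 33*n)*(-42) = -42*G - 42*G² + 1386*n)
1/(C(-169, 573) - 4832578) = 1/((-42*(-169) - 42*(-169)² + 1386*573) - 4832578) = 1/((7098 - 42*28561 + 794178) - 4832578) = 1/((7098 - 1199562 + 794178) - 4832578) = 1/(-398286 - 4832578) = 1/(-5230864) = -1/5230864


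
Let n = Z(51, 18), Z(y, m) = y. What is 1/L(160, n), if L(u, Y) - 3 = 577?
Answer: 1/580 ≈ 0.0017241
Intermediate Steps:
n = 51
L(u, Y) = 580 (L(u, Y) = 3 + 577 = 580)
1/L(160, n) = 1/580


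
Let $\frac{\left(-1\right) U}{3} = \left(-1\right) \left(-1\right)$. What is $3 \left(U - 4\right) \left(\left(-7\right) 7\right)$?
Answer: $1029$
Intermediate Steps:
$U = -3$ ($U = - 3 \left(\left(-1\right) \left(-1\right)\right) = \left(-3\right) 1 = -3$)
$3 \left(U - 4\right) \left(\left(-7\right) 7\right) = 3 \left(-3 - 4\right) \left(\left(-7\right) 7\right) = 3 \left(-7\right) \left(-49\right) = \left(-21\right) \left(-49\right) = 1029$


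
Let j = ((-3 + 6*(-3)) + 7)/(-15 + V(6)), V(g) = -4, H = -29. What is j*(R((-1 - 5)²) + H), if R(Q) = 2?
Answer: -378/19 ≈ -19.895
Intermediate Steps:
j = 14/19 (j = ((-3 + 6*(-3)) + 7)/(-15 - 4) = ((-3 - 18) + 7)/(-19) = (-21 + 7)*(-1/19) = -14*(-1/19) = 14/19 ≈ 0.73684)
j*(R((-1 - 5)²) + H) = 14*(2 - 29)/19 = (14/19)*(-27) = -378/19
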